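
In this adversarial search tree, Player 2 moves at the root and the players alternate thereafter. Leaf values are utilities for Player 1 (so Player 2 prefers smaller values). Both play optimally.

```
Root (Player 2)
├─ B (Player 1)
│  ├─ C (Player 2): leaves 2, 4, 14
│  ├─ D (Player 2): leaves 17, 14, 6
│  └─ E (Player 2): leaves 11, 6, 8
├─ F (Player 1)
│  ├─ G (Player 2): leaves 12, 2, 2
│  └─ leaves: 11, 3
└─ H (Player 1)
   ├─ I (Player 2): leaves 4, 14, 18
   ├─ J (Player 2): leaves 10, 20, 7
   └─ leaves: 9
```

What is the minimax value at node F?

11

G: min(12, 2, 2) = 2
F: max(2, 11, 3) = 11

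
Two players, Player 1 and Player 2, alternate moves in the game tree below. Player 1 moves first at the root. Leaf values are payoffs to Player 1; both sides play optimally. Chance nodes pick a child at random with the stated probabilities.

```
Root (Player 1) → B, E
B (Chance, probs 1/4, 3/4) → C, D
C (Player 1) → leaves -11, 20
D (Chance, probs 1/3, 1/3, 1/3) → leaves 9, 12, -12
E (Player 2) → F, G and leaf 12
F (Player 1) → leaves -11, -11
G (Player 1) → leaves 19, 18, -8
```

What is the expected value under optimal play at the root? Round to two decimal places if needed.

7.25

C (Player 1): max(-11, 20) = 20
D (Chance): 1/3·9 + 1/3·12 + 1/3·-12 = 3
B (Chance): 1/4·20 + 3/4·3 = 7.25
F (Player 1): max(-11, -11) = -11
G (Player 1): max(19, 18, -8) = 19
E (Player 2): min(-11, 19, 12) = -11
Root (Player 1): max(7.25, -11) = 7.25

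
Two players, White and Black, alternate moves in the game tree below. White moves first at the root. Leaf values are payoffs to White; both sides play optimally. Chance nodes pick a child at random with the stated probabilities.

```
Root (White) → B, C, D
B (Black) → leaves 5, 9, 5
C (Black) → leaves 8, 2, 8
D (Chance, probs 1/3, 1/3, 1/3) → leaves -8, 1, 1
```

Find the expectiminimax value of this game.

5

B (Black): min(5, 9, 5) = 5
C (Black): min(8, 2, 8) = 2
D (Chance): 1/3·-8 + 1/3·1 + 1/3·1 = -2
Root (White): max(5, 2, -2) = 5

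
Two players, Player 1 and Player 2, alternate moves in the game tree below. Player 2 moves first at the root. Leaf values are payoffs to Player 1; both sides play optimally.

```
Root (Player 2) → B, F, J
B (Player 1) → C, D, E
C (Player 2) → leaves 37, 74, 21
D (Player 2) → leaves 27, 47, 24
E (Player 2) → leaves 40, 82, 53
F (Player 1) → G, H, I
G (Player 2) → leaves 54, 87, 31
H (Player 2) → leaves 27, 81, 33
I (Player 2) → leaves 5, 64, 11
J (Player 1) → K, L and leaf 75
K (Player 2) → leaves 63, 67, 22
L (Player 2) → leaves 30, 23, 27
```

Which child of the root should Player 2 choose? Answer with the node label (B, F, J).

C (Player 2): min(37, 74, 21) = 21
D (Player 2): min(27, 47, 24) = 24
E (Player 2): min(40, 82, 53) = 40
B (Player 1): max(21, 24, 40) = 40
G (Player 2): min(54, 87, 31) = 31
H (Player 2): min(27, 81, 33) = 27
I (Player 2): min(5, 64, 11) = 5
F (Player 1): max(31, 27, 5) = 31
K (Player 2): min(63, 67, 22) = 22
L (Player 2): min(30, 23, 27) = 23
J (Player 1): max(22, 23, 75) = 75
Root (Player 2): min(40, 31, 75) = 31
Player 2 picks the child with the lowest value: F (value 31).

F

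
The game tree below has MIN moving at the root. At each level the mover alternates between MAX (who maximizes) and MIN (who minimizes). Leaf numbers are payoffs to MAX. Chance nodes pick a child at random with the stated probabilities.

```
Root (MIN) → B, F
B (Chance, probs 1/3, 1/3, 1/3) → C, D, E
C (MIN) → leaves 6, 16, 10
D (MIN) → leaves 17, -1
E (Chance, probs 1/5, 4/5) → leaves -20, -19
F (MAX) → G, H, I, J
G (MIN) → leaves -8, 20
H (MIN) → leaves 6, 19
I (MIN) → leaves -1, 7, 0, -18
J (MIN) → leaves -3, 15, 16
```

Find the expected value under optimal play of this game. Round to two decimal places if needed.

C (MIN): min(6, 16, 10) = 6
D (MIN): min(17, -1) = -1
E (Chance): 1/5·-20 + 4/5·-19 = -19.2
B (Chance): 1/3·6 + 1/3·-1 + 1/3·-19.2 = -4.73
G (MIN): min(-8, 20) = -8
H (MIN): min(6, 19) = 6
I (MIN): min(-1, 7, 0, -18) = -18
J (MIN): min(-3, 15, 16) = -3
F (MAX): max(-8, 6, -18, -3) = 6
Root (MIN): min(-4.73, 6) = -4.73

-4.73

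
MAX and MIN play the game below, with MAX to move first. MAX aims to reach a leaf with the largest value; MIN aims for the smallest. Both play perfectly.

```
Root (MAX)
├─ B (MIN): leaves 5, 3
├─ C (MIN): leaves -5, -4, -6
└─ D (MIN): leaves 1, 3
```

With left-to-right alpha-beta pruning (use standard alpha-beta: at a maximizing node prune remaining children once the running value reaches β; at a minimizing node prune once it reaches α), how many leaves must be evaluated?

B [α=-∞,β=+∞]: v=3
C [α=3,β=+∞]: v=-5 after child 1 ≤ α → α-cutoff, skip 2
D [α=3,β=+∞]: v=1 after child 1 ≤ α → α-cutoff, skip 1
Root [α=-∞,β=+∞]: v=3
Leaves evaluated: 4 of 7.

4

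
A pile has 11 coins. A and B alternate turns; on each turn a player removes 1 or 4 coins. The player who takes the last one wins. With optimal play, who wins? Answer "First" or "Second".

W/L table (W = player to move can force a win):
i:   0  1  2  3  4  5  6  7  8  9 10 11
     L  W  L  W  W  L  W  L  W  W  L  W
Position 11 is W, so the first player wins.

First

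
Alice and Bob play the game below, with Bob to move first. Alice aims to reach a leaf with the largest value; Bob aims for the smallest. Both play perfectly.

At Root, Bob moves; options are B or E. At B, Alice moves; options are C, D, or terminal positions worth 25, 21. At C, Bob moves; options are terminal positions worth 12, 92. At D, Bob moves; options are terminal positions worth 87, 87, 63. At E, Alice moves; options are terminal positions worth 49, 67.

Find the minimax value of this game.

C (Bob): min(12, 92) = 12
D (Bob): min(87, 87, 63) = 63
B (Alice): max(12, 63, 25, 21) = 63
E (Alice): max(49, 67) = 67
Root (Bob): min(63, 67) = 63

63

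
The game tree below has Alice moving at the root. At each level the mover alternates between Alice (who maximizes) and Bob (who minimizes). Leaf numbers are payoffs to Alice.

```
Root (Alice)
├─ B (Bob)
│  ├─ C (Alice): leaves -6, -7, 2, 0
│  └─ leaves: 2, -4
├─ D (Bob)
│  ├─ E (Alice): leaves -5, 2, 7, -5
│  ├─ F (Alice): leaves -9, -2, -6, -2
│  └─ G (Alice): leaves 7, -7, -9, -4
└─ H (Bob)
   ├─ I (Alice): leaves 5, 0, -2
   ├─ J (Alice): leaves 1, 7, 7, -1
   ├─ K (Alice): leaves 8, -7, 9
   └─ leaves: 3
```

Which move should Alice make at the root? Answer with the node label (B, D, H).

H

C (Alice): max(-6, -7, 2, 0) = 2
B (Bob): min(2, 2, -4) = -4
E (Alice): max(-5, 2, 7, -5) = 7
F (Alice): max(-9, -2, -6, -2) = -2
G (Alice): max(7, -7, -9, -4) = 7
D (Bob): min(7, -2, 7) = -2
I (Alice): max(5, 0, -2) = 5
J (Alice): max(1, 7, 7, -1) = 7
K (Alice): max(8, -7, 9) = 9
H (Bob): min(5, 7, 9, 3) = 3
Root (Alice): max(-4, -2, 3) = 3
Alice picks the child with the highest value: H (value 3).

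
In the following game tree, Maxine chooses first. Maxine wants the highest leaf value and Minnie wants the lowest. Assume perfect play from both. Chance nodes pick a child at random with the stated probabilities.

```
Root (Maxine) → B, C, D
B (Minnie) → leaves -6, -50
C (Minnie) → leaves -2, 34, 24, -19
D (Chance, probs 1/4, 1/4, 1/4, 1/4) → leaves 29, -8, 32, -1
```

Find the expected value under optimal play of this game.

13

B (Minnie): min(-6, -50) = -50
C (Minnie): min(-2, 34, 24, -19) = -19
D (Chance): 1/4·29 + 1/4·-8 + 1/4·32 + 1/4·-1 = 13
Root (Maxine): max(-50, -19, 13) = 13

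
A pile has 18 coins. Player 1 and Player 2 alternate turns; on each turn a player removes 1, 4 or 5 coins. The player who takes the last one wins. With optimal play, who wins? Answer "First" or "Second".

Second

Compute winning (W) and losing (L) positions by backward induction:
i:   0  1  2  3  4  5  6  7  8  9 10 11 12 13 14 15 16 17 18
     L  W  L  W  W  W  W  W  L  W  L  W  W  W  W  W  L  W  L
Position 18 is L, so the second player wins.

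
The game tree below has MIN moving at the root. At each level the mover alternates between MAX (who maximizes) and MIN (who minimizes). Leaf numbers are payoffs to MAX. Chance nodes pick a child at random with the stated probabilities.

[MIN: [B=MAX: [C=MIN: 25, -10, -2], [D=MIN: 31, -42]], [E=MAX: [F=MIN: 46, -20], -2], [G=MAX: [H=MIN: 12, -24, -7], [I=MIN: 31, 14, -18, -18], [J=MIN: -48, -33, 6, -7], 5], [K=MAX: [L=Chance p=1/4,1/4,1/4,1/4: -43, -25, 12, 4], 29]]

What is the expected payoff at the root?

-10

C (MIN): min(25, -10, -2) = -10
D (MIN): min(31, -42) = -42
B (MAX): max(-10, -42) = -10
F (MIN): min(46, -20) = -20
E (MAX): max(-20, -2) = -2
H (MIN): min(12, -24, -7) = -24
I (MIN): min(31, 14, -18, -18) = -18
J (MIN): min(-48, -33, 6, -7) = -48
G (MAX): max(-24, -18, -48, 5) = 5
L (Chance): 1/4·-43 + 1/4·-25 + 1/4·12 + 1/4·4 = -13
K (MAX): max(-13, 29) = 29
Root (MIN): min(-10, -2, 5, 29) = -10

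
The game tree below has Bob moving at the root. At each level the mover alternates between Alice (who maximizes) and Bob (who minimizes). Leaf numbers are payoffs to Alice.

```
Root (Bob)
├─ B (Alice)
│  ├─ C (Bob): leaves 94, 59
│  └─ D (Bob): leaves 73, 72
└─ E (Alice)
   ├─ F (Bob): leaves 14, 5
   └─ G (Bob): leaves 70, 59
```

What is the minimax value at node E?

59

F: min(14, 5) = 5
G: min(70, 59) = 59
E: max(5, 59) = 59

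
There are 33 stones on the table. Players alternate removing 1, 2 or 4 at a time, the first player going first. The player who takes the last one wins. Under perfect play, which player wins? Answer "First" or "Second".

Second

Mark each pile size as W (mover wins) or L (mover loses):
i:   0  1  2  3  4  5  6  7  8  9 10 11 12 13 14 15 16 17 18 19 20 21 22 23 24 25 26 27 28 29 30 31 32 33
     L  W  W  L  W  W  L  W  W  L  W  W  L  W  W  L  W  W  L  W  W  L  W  W  L  W  W  L  W  W  L  W  W  L
Position 33 is L, so the second player wins.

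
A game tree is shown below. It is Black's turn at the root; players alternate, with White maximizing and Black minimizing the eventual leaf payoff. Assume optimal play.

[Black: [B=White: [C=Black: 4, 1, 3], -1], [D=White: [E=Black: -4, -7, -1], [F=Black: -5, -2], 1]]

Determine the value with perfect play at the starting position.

C (Black): min(4, 1, 3) = 1
B (White): max(1, -1) = 1
E (Black): min(-4, -7, -1) = -7
F (Black): min(-5, -2) = -5
D (White): max(-7, -5, 1) = 1
Root (Black): min(1, 1) = 1

1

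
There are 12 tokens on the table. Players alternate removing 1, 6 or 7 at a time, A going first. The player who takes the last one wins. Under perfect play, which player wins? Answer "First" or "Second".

Positions where the player to move wins (W) vs loses (L):
i:   0  1  2  3  4  5  6  7  8  9 10 11 12
     L  W  L  W  L  W  W  W  W  W  W  W  L
Position 12 is L, so the second player wins.

Second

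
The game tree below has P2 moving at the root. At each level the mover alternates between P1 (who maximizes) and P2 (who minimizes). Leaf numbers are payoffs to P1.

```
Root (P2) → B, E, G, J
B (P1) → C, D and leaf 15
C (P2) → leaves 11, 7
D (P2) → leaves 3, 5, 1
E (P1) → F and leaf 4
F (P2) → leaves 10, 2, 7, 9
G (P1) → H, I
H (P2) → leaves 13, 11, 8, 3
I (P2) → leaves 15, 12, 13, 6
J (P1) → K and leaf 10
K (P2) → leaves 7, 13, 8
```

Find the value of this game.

4

C (P2): min(11, 7) = 7
D (P2): min(3, 5, 1) = 1
B (P1): max(7, 1, 15) = 15
F (P2): min(10, 2, 7, 9) = 2
E (P1): max(2, 4) = 4
H (P2): min(13, 11, 8, 3) = 3
I (P2): min(15, 12, 13, 6) = 6
G (P1): max(3, 6) = 6
K (P2): min(7, 13, 8) = 7
J (P1): max(7, 10) = 10
Root (P2): min(15, 4, 6, 10) = 4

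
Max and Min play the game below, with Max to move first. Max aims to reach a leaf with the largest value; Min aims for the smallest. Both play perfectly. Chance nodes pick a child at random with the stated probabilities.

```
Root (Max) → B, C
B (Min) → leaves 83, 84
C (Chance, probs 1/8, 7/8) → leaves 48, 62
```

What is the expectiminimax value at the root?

B (Min): min(83, 84) = 83
C (Chance): 1/8·48 + 7/8·62 = 60.25
Root (Max): max(83, 60.25) = 83

83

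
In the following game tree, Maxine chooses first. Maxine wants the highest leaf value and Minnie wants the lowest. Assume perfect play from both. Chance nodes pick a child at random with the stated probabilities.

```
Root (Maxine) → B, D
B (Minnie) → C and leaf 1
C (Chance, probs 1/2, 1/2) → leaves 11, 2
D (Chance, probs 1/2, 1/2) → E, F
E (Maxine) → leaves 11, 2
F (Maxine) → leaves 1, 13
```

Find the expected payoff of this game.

12

C (Chance): 1/2·11 + 1/2·2 = 6.5
B (Minnie): min(6.5, 1) = 1
E (Maxine): max(11, 2) = 11
F (Maxine): max(1, 13) = 13
D (Chance): 1/2·11 + 1/2·13 = 12
Root (Maxine): max(1, 12) = 12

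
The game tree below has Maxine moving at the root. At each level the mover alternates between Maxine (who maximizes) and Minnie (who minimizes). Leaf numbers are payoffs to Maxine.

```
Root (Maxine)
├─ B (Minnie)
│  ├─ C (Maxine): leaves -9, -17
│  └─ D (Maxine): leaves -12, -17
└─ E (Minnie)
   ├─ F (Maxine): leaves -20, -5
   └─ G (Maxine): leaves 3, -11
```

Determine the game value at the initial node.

-5

C (Maxine): max(-9, -17) = -9
D (Maxine): max(-12, -17) = -12
B (Minnie): min(-9, -12) = -12
F (Maxine): max(-20, -5) = -5
G (Maxine): max(3, -11) = 3
E (Minnie): min(-5, 3) = -5
Root (Maxine): max(-12, -5) = -5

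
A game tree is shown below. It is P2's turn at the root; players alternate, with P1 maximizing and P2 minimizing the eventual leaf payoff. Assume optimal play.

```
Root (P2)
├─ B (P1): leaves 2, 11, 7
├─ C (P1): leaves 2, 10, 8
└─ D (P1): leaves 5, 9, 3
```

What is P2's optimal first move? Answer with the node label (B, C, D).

D

B (P1): max(2, 11, 7) = 11
C (P1): max(2, 10, 8) = 10
D (P1): max(5, 9, 3) = 9
Root (P2): min(11, 10, 9) = 9
P2 picks the child with the lowest value: D (value 9).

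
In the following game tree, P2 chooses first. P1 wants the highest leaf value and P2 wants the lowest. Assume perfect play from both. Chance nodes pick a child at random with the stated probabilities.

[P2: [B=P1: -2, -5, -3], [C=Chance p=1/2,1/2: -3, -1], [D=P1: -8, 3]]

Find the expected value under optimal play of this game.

B (P1): max(-2, -5, -3) = -2
C (Chance): 1/2·-3 + 1/2·-1 = -2
D (P1): max(-8, 3) = 3
Root (P2): min(-2, -2, 3) = -2

-2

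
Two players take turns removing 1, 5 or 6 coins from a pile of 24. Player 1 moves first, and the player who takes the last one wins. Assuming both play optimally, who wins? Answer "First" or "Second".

i:   0  1  2  3  4  5  6  7  8  9 10 11 12 13 14 15 16 17 18 19 20 21 22 23 24
     L  W  L  W  L  W  W  W  W  W  W  L  W  L  W  L  W  W  W  W  W  W  L  W  L
Position 24 is L, so the second player wins.

Second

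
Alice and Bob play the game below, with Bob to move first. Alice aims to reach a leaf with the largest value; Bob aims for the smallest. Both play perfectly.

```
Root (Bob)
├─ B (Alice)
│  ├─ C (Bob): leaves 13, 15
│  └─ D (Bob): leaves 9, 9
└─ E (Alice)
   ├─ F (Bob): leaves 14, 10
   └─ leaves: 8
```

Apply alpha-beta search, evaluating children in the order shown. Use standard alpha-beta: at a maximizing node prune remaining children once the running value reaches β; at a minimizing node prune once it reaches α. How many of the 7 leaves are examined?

C [α=-∞,β=+∞]: v=13
D [α=13,β=+∞]: v=9 after child 1 ≤ α → α-cutoff, skip 1
B [α=-∞,β=+∞]: v=13
F [α=-∞,β=13]: v=10
E [α=-∞,β=13]: v=10
Root [α=-∞,β=+∞]: v=10
Leaves evaluated: 6 of 7.

6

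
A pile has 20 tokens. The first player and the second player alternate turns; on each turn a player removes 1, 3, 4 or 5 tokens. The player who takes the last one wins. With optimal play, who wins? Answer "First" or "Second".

Compute winning (W) and losing (L) positions by backward induction:
i:   0  1  2  3  4  5  6  7  8  9 10 11 12 13 14 15 16 17 18 19 20
     L  W  L  W  W  W  W  W  L  W  L  W  W  W  W  W  L  W  L  W  W
Position 20 is W, so the first player wins.

First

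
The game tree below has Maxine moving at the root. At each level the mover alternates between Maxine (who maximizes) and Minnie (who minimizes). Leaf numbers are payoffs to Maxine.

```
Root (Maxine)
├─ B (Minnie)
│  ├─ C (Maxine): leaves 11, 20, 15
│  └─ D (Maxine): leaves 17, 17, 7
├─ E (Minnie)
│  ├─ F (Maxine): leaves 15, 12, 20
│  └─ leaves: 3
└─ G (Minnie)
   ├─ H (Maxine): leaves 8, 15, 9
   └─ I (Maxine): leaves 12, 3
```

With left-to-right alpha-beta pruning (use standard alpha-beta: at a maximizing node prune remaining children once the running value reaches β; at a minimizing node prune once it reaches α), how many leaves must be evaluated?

13

C [α=-∞,β=+∞]: v=20
D [α=-∞,β=20]: v=17
B [α=-∞,β=+∞]: v=17
F [α=17,β=+∞]: v=20
E [α=17,β=+∞]: v=3
H [α=17,β=+∞]: v=15
G [α=17,β=+∞]: v=15 after child 1 ≤ α → α-cutoff, skip 1
Root [α=-∞,β=+∞]: v=17
Leaves evaluated: 13 of 15.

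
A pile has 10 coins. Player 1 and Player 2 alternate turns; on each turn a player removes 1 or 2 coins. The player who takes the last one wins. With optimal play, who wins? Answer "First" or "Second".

W/L table (W = player to move can force a win):
i:   0  1  2  3  4  5  6  7  8  9 10
     L  W  W  L  W  W  L  W  W  L  W
Position 10 is W, so the first player wins.

First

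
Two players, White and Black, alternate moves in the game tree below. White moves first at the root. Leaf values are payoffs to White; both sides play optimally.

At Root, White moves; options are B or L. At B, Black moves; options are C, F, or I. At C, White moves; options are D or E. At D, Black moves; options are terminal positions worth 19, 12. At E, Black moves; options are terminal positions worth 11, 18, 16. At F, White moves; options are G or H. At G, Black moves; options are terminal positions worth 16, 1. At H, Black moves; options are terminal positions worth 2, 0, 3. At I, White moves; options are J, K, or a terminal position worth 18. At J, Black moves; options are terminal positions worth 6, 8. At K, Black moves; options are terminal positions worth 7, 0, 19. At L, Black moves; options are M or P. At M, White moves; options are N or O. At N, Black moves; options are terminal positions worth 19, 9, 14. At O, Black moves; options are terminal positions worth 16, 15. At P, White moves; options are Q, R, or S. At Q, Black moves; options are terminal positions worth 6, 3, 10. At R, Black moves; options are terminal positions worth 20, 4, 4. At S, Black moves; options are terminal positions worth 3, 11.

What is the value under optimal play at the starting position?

D (Black): min(19, 12) = 12
E (Black): min(11, 18, 16) = 11
C (White): max(12, 11) = 12
G (Black): min(16, 1) = 1
H (Black): min(2, 0, 3) = 0
F (White): max(1, 0) = 1
J (Black): min(6, 8) = 6
K (Black): min(7, 0, 19) = 0
I (White): max(6, 0, 18) = 18
B (Black): min(12, 1, 18) = 1
N (Black): min(19, 9, 14) = 9
O (Black): min(16, 15) = 15
M (White): max(9, 15) = 15
Q (Black): min(6, 3, 10) = 3
R (Black): min(20, 4, 4) = 4
S (Black): min(3, 11) = 3
P (White): max(3, 4, 3) = 4
L (Black): min(15, 4) = 4
Root (White): max(1, 4) = 4

4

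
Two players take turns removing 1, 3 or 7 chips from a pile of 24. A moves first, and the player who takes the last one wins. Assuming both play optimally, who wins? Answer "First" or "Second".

Compute winning (W) and losing (L) positions by backward induction:
i:   0  1  2  3  4  5  6  7  8  9 10 11 12 13 14 15 16 17 18 19 20 21 22 23 24
     L  W  L  W  L  W  L  W  L  W  L  W  L  W  L  W  L  W  L  W  L  W  L  W  L
Position 24 is L, so the second player wins.

Second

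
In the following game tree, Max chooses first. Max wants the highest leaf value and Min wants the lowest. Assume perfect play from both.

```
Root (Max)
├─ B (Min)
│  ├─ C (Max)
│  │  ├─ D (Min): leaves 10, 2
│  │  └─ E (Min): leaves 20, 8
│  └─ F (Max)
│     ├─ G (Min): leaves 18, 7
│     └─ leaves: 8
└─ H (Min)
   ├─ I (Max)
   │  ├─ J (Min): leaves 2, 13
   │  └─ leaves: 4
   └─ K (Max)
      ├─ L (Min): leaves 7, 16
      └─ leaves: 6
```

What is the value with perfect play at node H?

J: min(2, 13) = 2
I: max(2, 4) = 4
L: min(7, 16) = 7
K: max(7, 6) = 7
H: min(4, 7) = 4

4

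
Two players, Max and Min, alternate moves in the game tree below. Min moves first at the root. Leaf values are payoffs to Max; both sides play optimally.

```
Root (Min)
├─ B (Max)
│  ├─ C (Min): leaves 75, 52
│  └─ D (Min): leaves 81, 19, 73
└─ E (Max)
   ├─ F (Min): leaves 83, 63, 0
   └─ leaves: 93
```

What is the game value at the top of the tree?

52

C (Min): min(75, 52) = 52
D (Min): min(81, 19, 73) = 19
B (Max): max(52, 19) = 52
F (Min): min(83, 63, 0) = 0
E (Max): max(0, 93) = 93
Root (Min): min(52, 93) = 52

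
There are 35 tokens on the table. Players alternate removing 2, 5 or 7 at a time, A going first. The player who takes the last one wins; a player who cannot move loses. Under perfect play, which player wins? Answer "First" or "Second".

W/L table (W = player to move can force a win):
i:   0  1  2  3  4  5  6  7  8  9 10 11 12 13 14 15 16 17 18 19 20 21 22 23 24 25 26 27 28 29 30 31 32 33 34 35
     L  L  W  W  L  W  W  W  W  W  L  W  W  L  L  W  W  W  W  W  W  W  L  L  W  W  L  W  W  W  W  W  L  W  W  L
Position 35 is L, so the second player wins.

Second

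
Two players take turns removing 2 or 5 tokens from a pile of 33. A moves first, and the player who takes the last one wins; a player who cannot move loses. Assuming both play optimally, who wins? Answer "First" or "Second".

i:   0  1  2  3  4  5  6  7  8  9 10 11 12 13 14 15 16 17 18 19 20 21 22 23 24 25 26 27 28 29 30 31 32 33
     L  L  W  W  L  W  W  L  L  W  W  L  W  W  L  L  W  W  L  W  W  L  L  W  W  L  W  W  L  L  W  W  L  W
Position 33 is W, so the first player wins.

First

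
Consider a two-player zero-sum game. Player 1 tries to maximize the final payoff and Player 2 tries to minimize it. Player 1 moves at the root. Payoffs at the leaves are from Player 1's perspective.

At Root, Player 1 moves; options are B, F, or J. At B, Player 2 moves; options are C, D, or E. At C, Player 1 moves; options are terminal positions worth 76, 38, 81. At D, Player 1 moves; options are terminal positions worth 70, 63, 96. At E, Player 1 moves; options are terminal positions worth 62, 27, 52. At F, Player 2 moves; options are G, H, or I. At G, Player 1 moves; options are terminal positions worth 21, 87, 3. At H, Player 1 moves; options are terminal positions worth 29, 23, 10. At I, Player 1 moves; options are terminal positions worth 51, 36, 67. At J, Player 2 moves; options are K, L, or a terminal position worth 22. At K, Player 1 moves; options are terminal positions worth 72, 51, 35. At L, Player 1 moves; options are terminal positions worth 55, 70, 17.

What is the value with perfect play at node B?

C: max(76, 38, 81) = 81
D: max(70, 63, 96) = 96
E: max(62, 27, 52) = 62
B: min(81, 96, 62) = 62

62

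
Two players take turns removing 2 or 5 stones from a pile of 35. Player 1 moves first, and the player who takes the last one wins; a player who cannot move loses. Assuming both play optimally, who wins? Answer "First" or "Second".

Second

Compute winning (W) and losing (L) positions by backward induction:
i:   0  1  2  3  4  5  6  7  8  9 10 11 12 13 14 15 16 17 18 19 20 21 22 23 24 25 26 27 28 29 30 31 32 33 34 35
     L  L  W  W  L  W  W  L  L  W  W  L  W  W  L  L  W  W  L  W  W  L  L  W  W  L  W  W  L  L  W  W  L  W  W  L
Position 35 is L, so the second player wins.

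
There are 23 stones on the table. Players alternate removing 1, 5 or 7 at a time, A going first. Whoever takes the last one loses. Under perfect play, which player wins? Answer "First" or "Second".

Compute winning (W) and losing (L) positions by backward induction:
i:   0  1  2  3  4  5  6  7  8  9 10 11 12 13 14 15 16 17 18 19 20 21 22 23
     W  L  W  L  W  L  W  L  W  L  W  L  W  L  W  L  W  L  W  L  W  L  W  L
Position 23 is L, so the second player wins.

Second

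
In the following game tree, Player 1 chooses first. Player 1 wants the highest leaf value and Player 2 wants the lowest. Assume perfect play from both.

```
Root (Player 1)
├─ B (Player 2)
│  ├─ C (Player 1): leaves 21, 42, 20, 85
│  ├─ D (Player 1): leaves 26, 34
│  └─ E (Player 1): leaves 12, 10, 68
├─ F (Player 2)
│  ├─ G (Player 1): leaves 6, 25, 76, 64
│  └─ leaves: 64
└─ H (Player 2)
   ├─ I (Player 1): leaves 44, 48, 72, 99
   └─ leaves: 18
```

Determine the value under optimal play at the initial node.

C (Player 1): max(21, 42, 20, 85) = 85
D (Player 1): max(26, 34) = 34
E (Player 1): max(12, 10, 68) = 68
B (Player 2): min(85, 34, 68) = 34
G (Player 1): max(6, 25, 76, 64) = 76
F (Player 2): min(76, 64) = 64
I (Player 1): max(44, 48, 72, 99) = 99
H (Player 2): min(99, 18) = 18
Root (Player 1): max(34, 64, 18) = 64

64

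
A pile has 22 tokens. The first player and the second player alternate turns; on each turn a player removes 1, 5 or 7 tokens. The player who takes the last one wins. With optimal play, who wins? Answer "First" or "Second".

Second

Mark each pile size as W (mover wins) or L (mover loses):
i:   0  1  2  3  4  5  6  7  8  9 10 11 12 13 14 15 16 17 18 19 20 21 22
     L  W  L  W  L  W  L  W  L  W  L  W  L  W  L  W  L  W  L  W  L  W  L
Position 22 is L, so the second player wins.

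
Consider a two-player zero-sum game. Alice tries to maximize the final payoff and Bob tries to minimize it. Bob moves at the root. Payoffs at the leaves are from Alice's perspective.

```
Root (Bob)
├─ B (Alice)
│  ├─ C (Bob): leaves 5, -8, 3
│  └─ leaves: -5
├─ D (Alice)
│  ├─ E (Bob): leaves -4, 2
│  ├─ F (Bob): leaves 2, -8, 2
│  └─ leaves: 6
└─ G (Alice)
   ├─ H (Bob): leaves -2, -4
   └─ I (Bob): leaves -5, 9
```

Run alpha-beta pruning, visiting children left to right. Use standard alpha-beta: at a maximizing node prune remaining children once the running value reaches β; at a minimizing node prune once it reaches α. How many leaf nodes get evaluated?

C [α=-∞,β=+∞]: v=-8
B [α=-∞,β=+∞]: v=-5
E [α=-∞,β=-5]: v=-4
D [α=-∞,β=-5]: v=-4 after child 1 ≥ β → β-cutoff, skip 2
H [α=-∞,β=-5]: v=-4
G [α=-∞,β=-5]: v=-4 after child 1 ≥ β → β-cutoff, skip 1
Root [α=-∞,β=+∞]: v=-5
Leaves evaluated: 8 of 14.

8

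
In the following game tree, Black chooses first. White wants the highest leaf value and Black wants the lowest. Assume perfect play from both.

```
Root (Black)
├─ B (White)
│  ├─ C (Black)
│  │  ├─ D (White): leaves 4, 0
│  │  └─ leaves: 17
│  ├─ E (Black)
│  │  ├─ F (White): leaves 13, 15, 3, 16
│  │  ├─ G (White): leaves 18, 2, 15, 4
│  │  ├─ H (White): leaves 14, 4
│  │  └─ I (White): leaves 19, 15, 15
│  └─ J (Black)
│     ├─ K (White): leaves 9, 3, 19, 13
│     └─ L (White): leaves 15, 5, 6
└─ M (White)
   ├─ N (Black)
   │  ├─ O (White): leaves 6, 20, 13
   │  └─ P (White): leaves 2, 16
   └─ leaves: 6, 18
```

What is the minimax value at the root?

D (White): max(4, 0) = 4
C (Black): min(4, 17) = 4
F (White): max(13, 15, 3, 16) = 16
G (White): max(18, 2, 15, 4) = 18
H (White): max(14, 4) = 14
I (White): max(19, 15, 15) = 19
E (Black): min(16, 18, 14, 19) = 14
K (White): max(9, 3, 19, 13) = 19
L (White): max(15, 5, 6) = 15
J (Black): min(19, 15) = 15
B (White): max(4, 14, 15) = 15
O (White): max(6, 20, 13) = 20
P (White): max(2, 16) = 16
N (Black): min(20, 16) = 16
M (White): max(16, 6, 18) = 18
Root (Black): min(15, 18) = 15

15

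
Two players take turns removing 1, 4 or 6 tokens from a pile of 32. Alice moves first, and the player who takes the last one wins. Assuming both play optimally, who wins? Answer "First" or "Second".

Positions where the player to move wins (W) vs loses (L):
i:   0  1  2  3  4  5  6  7  8  9 10 11 12 13 14 15 16 17 18 19 20 21 22 23 24 25 26 27 28 29 30 31 32
     L  W  L  W  W  L  W  L  W  W  L  W  L  W  W  L  W  L  W  W  L  W  L  W  W  L  W  L  W  W  L  W  L
Position 32 is L, so the second player wins.

Second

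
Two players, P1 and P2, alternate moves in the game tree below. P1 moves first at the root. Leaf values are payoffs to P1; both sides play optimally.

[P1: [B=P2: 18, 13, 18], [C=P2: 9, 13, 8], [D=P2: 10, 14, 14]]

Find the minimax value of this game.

13

B (P2): min(18, 13, 18) = 13
C (P2): min(9, 13, 8) = 8
D (P2): min(10, 14, 14) = 10
Root (P1): max(13, 8, 10) = 13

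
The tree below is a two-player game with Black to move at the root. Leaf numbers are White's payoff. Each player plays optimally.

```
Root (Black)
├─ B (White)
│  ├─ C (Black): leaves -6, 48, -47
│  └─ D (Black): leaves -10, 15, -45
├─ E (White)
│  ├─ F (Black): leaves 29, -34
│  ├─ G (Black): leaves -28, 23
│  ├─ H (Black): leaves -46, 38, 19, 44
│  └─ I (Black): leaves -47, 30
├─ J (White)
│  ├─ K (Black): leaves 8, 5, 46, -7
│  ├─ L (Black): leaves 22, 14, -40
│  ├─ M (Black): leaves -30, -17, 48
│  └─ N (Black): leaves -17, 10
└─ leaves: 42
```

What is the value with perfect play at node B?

-45

C: min(-6, 48, -47) = -47
D: min(-10, 15, -45) = -45
B: max(-47, -45) = -45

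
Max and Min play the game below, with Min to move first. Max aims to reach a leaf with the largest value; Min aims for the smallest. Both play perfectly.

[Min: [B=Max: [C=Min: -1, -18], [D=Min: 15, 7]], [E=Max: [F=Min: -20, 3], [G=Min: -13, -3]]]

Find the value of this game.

C (Min): min(-1, -18) = -18
D (Min): min(15, 7) = 7
B (Max): max(-18, 7) = 7
F (Min): min(-20, 3) = -20
G (Min): min(-13, -3) = -13
E (Max): max(-20, -13) = -13
Root (Min): min(7, -13) = -13

-13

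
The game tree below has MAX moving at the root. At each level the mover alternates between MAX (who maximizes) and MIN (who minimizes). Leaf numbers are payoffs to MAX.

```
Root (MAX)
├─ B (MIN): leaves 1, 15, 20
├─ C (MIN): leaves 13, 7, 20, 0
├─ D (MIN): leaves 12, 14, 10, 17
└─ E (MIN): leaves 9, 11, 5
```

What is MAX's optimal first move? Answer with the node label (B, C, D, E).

D

B (MIN): min(1, 15, 20) = 1
C (MIN): min(13, 7, 20, 0) = 0
D (MIN): min(12, 14, 10, 17) = 10
E (MIN): min(9, 11, 5) = 5
Root (MAX): max(1, 0, 10, 5) = 10
MAX picks the child with the highest value: D (value 10).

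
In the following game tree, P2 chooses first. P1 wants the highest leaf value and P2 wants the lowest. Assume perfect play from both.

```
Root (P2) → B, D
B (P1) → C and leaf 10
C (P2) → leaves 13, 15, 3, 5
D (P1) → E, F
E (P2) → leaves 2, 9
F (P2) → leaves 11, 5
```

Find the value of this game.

5

C (P2): min(13, 15, 3, 5) = 3
B (P1): max(3, 10) = 10
E (P2): min(2, 9) = 2
F (P2): min(11, 5) = 5
D (P1): max(2, 5) = 5
Root (P2): min(10, 5) = 5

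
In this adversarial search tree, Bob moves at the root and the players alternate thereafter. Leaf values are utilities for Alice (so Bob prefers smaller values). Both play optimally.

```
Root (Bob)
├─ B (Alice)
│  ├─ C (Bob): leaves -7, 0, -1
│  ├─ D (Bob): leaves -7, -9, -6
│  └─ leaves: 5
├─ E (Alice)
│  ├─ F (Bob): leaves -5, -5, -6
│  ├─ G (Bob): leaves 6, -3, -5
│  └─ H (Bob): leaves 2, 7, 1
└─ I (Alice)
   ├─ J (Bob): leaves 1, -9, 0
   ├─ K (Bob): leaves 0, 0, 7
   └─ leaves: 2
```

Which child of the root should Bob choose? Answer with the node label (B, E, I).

E

C (Bob): min(-7, 0, -1) = -7
D (Bob): min(-7, -9, -6) = -9
B (Alice): max(-7, -9, 5) = 5
F (Bob): min(-5, -5, -6) = -6
G (Bob): min(6, -3, -5) = -5
H (Bob): min(2, 7, 1) = 1
E (Alice): max(-6, -5, 1) = 1
J (Bob): min(1, -9, 0) = -9
K (Bob): min(0, 0, 7) = 0
I (Alice): max(-9, 0, 2) = 2
Root (Bob): min(5, 1, 2) = 1
Bob picks the child with the lowest value: E (value 1).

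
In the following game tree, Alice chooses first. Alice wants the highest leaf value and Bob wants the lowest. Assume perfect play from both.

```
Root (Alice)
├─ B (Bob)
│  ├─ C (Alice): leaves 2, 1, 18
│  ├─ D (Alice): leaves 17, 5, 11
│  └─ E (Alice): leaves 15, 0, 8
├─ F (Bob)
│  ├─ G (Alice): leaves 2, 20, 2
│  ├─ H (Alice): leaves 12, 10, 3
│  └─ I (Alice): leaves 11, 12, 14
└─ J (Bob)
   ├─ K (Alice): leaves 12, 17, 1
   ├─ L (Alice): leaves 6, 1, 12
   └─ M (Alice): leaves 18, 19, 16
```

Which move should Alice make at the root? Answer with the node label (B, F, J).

C (Alice): max(2, 1, 18) = 18
D (Alice): max(17, 5, 11) = 17
E (Alice): max(15, 0, 8) = 15
B (Bob): min(18, 17, 15) = 15
G (Alice): max(2, 20, 2) = 20
H (Alice): max(12, 10, 3) = 12
I (Alice): max(11, 12, 14) = 14
F (Bob): min(20, 12, 14) = 12
K (Alice): max(12, 17, 1) = 17
L (Alice): max(6, 1, 12) = 12
M (Alice): max(18, 19, 16) = 19
J (Bob): min(17, 12, 19) = 12
Root (Alice): max(15, 12, 12) = 15
Alice picks the child with the highest value: B (value 15).

B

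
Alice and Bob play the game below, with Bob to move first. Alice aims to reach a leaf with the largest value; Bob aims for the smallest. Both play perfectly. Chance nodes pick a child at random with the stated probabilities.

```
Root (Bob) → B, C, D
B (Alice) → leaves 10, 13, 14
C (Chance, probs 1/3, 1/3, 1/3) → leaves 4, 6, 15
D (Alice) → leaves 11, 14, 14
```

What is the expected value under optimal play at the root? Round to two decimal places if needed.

8.33

B (Alice): max(10, 13, 14) = 14
C (Chance): 1/3·4 + 1/3·6 + 1/3·15 = 8.33
D (Alice): max(11, 14, 14) = 14
Root (Bob): min(14, 8.33, 14) = 8.33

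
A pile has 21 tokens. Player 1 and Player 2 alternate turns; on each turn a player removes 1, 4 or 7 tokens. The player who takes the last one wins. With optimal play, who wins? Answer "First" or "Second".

Second

W/L table (W = player to move can force a win):
i:   0  1  2  3  4  5  6  7  8  9 10 11 12 13 14 15 16 17 18 19 20 21
     L  W  L  W  W  L  W  W  L  W  L  W  W  L  W  W  L  W  L  W  W  L
Position 21 is L, so the second player wins.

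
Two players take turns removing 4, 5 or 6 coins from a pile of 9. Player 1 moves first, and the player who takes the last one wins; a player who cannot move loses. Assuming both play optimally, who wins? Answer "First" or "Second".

First

W/L table (W = player to move can force a win):
i:   0  1  2  3  4  5  6  7  8  9
     L  L  L  L  W  W  W  W  W  W
Position 9 is W, so the first player wins.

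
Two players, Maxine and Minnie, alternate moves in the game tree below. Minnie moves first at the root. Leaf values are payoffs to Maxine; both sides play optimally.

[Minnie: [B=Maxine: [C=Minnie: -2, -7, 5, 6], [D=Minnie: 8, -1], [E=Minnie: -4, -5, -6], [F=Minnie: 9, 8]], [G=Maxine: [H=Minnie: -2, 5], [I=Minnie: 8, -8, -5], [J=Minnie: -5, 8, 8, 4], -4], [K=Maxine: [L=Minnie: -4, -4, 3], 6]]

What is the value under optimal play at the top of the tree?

C (Minnie): min(-2, -7, 5, 6) = -7
D (Minnie): min(8, -1) = -1
E (Minnie): min(-4, -5, -6) = -6
F (Minnie): min(9, 8) = 8
B (Maxine): max(-7, -1, -6, 8) = 8
H (Minnie): min(-2, 5) = -2
I (Minnie): min(8, -8, -5) = -8
J (Minnie): min(-5, 8, 8, 4) = -5
G (Maxine): max(-2, -8, -5, -4) = -2
L (Minnie): min(-4, -4, 3) = -4
K (Maxine): max(-4, 6) = 6
Root (Minnie): min(8, -2, 6) = -2

-2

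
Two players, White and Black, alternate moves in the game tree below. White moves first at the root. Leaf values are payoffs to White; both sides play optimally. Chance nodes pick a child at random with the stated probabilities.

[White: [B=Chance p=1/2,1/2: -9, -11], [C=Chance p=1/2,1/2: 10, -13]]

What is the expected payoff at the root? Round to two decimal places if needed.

B (Chance): 1/2·-9 + 1/2·-11 = -10
C (Chance): 1/2·10 + 1/2·-13 = -1.5
Root (White): max(-10, -1.5) = -1.5

-1.5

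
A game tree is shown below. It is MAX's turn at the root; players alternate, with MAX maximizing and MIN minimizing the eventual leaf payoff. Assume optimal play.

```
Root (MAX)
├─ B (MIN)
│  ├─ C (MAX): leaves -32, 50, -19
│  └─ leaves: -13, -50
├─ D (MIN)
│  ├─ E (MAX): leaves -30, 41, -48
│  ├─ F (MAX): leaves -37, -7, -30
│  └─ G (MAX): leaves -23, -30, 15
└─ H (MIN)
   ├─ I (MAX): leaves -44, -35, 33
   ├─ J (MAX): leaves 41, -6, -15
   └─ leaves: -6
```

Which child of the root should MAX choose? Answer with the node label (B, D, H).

C (MAX): max(-32, 50, -19) = 50
B (MIN): min(50, -13, -50) = -50
E (MAX): max(-30, 41, -48) = 41
F (MAX): max(-37, -7, -30) = -7
G (MAX): max(-23, -30, 15) = 15
D (MIN): min(41, -7, 15) = -7
I (MAX): max(-44, -35, 33) = 33
J (MAX): max(41, -6, -15) = 41
H (MIN): min(33, 41, -6) = -6
Root (MAX): max(-50, -7, -6) = -6
MAX picks the child with the highest value: H (value -6).

H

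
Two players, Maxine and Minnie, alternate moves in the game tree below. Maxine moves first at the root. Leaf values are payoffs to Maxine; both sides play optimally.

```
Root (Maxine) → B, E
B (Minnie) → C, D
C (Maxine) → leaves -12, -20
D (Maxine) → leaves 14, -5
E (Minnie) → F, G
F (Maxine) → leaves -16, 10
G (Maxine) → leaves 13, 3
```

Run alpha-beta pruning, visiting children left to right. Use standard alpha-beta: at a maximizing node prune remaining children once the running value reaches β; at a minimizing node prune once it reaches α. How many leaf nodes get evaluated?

6

C [α=-∞,β=+∞]: v=-12
D [α=-∞,β=-12]: v=14 after child 1 ≥ β → β-cutoff, skip 1
B [α=-∞,β=+∞]: v=-12
F [α=-12,β=+∞]: v=10
G [α=-12,β=10]: v=13 after child 1 ≥ β → β-cutoff, skip 1
E [α=-12,β=+∞]: v=10
Root [α=-∞,β=+∞]: v=10
Leaves evaluated: 6 of 8.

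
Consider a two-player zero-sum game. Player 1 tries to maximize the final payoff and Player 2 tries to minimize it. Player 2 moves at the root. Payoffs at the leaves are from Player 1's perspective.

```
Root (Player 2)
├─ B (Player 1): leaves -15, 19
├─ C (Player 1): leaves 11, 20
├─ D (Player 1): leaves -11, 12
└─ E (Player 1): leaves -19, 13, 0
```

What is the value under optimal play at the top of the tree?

12

B (Player 1): max(-15, 19) = 19
C (Player 1): max(11, 20) = 20
D (Player 1): max(-11, 12) = 12
E (Player 1): max(-19, 13, 0) = 13
Root (Player 2): min(19, 20, 12, 13) = 12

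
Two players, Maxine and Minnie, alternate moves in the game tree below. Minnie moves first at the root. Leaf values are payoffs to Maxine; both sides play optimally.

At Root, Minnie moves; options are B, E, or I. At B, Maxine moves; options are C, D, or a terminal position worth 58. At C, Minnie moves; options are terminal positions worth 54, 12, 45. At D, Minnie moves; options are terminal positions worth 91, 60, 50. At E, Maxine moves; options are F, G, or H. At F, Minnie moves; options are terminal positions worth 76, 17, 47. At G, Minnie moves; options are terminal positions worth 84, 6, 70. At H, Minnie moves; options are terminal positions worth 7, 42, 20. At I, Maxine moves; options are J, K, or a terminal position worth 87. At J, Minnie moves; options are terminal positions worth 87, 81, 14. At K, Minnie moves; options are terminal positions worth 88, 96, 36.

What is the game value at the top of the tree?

17

C (Minnie): min(54, 12, 45) = 12
D (Minnie): min(91, 60, 50) = 50
B (Maxine): max(12, 50, 58) = 58
F (Minnie): min(76, 17, 47) = 17
G (Minnie): min(84, 6, 70) = 6
H (Minnie): min(7, 42, 20) = 7
E (Maxine): max(17, 6, 7) = 17
J (Minnie): min(87, 81, 14) = 14
K (Minnie): min(88, 96, 36) = 36
I (Maxine): max(14, 36, 87) = 87
Root (Minnie): min(58, 17, 87) = 17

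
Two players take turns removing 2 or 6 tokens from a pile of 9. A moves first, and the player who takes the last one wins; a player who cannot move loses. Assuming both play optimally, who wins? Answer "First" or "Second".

Second

Positions where the player to move wins (W) vs loses (L):
i:   0  1  2  3  4  5  6  7  8  9
     L  L  W  W  L  L  W  W  L  L
Position 9 is L, so the second player wins.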